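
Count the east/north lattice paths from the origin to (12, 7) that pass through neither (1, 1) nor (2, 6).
Number of paths = 25460

Inclusion–exclusion. Total paths: C(19, 12) = 50388. Through P₁: C(2, 1)·C(17, 11) = 24752. Through P₂: C(8, 2)·C(11, 10) = 308. Since P₁ is strictly southwest of P₂, a monotone path through both must visit P₁ then P₂; paths through both = C(2, 1)·C(6, 1)·C(11, 10) = 132. Avoid both = 50388 − 24752 − 308 + 132 = 25460.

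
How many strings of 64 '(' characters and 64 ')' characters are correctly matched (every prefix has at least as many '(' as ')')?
C_64 = 368479169875816659479009042713546950

These balanced parentheses are counted by the Catalan number C_n = (1/(n + 1)) · C(2n, n). For n = 64: C_64 = (1/65) · C(128, 64) = 23951146041928082866135587776380551750/65 = 368479169875816659479009042713546950.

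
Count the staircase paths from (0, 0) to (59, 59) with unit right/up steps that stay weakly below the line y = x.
C_59 = 405944995127576985730643443367112

These NE paths below the diagonal are counted by the Catalan number C_n = (1/(n + 1)) · C(2n, n). For n = 59: C_59 = (1/60) · C(118, 59) = 24356699707654619143838606602026720/60 = 405944995127576985730643443367112.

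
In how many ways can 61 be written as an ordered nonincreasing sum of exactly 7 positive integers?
p(61, 7 parts) = 26226

Partitions of n into exactly k parts are in bijection with partitions of n − k into at most k parts (subtract 1 from each part). So p(61, exactly 7) = p(54, parts ≤ 7). Computing via the recurrence p(m, j) = p(m, j−1) + p(m−j, j) gives 26226.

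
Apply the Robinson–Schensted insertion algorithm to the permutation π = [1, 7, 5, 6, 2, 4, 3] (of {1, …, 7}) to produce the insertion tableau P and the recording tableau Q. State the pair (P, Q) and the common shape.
P = [1, 2, 3] / [4, 6] / [5] / [7];  Q = [1, 2, 4] / [3, 6] / [5] / [7];  common shape = (3, 2, 1, 1)

Row-insert the values π_1, π_2, … into P one at a time, bumping the leftmost entry strictly greater than the inserted value down to the next row. The recording tableau Q records, in position (i, j), the step at which that cell was added to P.
  Insert 1 (step 1): P = [1];  Q = [1]
  Insert 7 (step 2): P = [1, 7];  Q = [1, 2]
  Insert 5 (step 3): P = [1, 5] / [7];  Q = [1, 2] / [3]
  Insert 6 (step 4): P = [1, 5, 6] / [7];  Q = [1, 2, 4] / [3]
  Insert 2 (step 5): P = [1, 2, 6] / [5] / [7];  Q = [1, 2, 4] / [3] / [5]
  Insert 4 (step 6): P = [1, 2, 4] / [5, 6] / [7];  Q = [1, 2, 4] / [3, 6] / [5]
  Insert 3 (step 7): P = [1, 2, 3] / [4, 6] / [5] / [7];  Q = [1, 2, 4] / [3, 6] / [5] / [7]
Final shape: (3, 2, 1, 1).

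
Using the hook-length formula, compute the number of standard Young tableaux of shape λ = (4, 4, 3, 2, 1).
# SYT of shape (4, 4, 3, 2, 1) = 48048

Hook-length formula: f^λ = n! / Π hook(c), product over all cells c of the Young diagram. For λ = (4, 4, 3, 2, 1), n = 14 boxes. Hook lengths by row (left-to-right, top-to-bottom): [8, 6, 4, 2]; [7, 5, 3, 1]; [5, 3, 1]; [3, 1]; [1]. Product of hooks = 1814400. So f^λ = 14! / 1814400 = 87178291200 / 1814400 = 48048.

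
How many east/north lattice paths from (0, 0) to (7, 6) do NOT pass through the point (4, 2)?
Number of paths = 1191

Total paths from (0, 0) to (7, 6): C(13, 7) = 1716. Paths through (4, 2): (paths (0, 0) → (4, 2)) × (paths (4, 2) → (7, 6)) = C(6, 4) · C(7, 3) = 15 · 35 = 525. Avoidance count = 1716 − 525 = 1191.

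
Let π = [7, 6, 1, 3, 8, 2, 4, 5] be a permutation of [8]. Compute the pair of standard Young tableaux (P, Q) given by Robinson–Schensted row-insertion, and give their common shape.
P = [1, 2, 4, 5] / [3, 8] / [6] / [7];  Q = [1, 4, 5, 8] / [2, 7] / [3] / [6];  common shape = (4, 2, 1, 1)

Row-insert the values π_1, π_2, … into P one at a time, bumping the leftmost entry strictly greater than the inserted value down to the next row. The recording tableau Q records, in position (i, j), the step at which that cell was added to P.
  Insert 7 (step 1): P = [7];  Q = [1]
  Insert 6 (step 2): P = [6] / [7];  Q = [1] / [2]
  Insert 1 (step 3): P = [1] / [6] / [7];  Q = [1] / [2] / [3]
  Insert 3 (step 4): P = [1, 3] / [6] / [7];  Q = [1, 4] / [2] / [3]
  Insert 8 (step 5): P = [1, 3, 8] / [6] / [7];  Q = [1, 4, 5] / [2] / [3]
  Insert 2 (step 6): P = [1, 2, 8] / [3] / [6] / [7];  Q = [1, 4, 5] / [2] / [3] / [6]
  Insert 4 (step 7): P = [1, 2, 4] / [3, 8] / [6] / [7];  Q = [1, 4, 5] / [2, 7] / [3] / [6]
  Insert 5 (step 8): P = [1, 2, 4, 5] / [3, 8] / [6] / [7];  Q = [1, 4, 5, 8] / [2, 7] / [3] / [6]
Final shape: (4, 2, 1, 1).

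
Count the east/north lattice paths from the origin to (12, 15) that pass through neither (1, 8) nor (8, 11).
Number of paths = 11882304

Inclusion–exclusion. Total paths: C(27, 12) = 17383860. Through P₁: C(9, 1)·C(18, 11) = 286416. Through P₂: C(19, 8)·C(8, 4) = 5290740. Since P₁ is strictly southwest of P₂, a monotone path through both must visit P₁ then P₂; paths through both = C(9, 1)·C(10, 7)·C(8, 4) = 75600. Avoid both = 17383860 − 286416 − 5290740 + 75600 = 11882304.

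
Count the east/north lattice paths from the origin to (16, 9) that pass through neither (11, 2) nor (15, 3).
Number of paths = 1978217

Inclusion–exclusion. Total paths: C(25, 16) = 2042975. Through P₁: C(13, 11)·C(12, 5) = 61776. Through P₂: C(18, 15)·C(7, 1) = 5712. Since P₁ is strictly southwest of P₂, a monotone path through both must visit P₁ then P₂; paths through both = C(13, 11)·C(5, 4)·C(7, 1) = 2730. Avoid both = 2042975 − 61776 − 5712 + 2730 = 1978217.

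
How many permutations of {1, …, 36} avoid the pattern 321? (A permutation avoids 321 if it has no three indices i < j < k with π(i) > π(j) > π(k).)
C_36 = 11959798385860453492

These 321-avoiding permutations are counted by the Catalan number C_n = (1/(n + 1)) · C(2n, n). For n = 36: C_36 = (1/37) · C(72, 36) = 442512540276836779204/37 = 11959798385860453492.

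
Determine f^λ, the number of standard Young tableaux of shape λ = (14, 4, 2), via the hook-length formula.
# SYT of shape (14, 4, 2) = 223839

Hook-length formula: f^λ = n! / Π hook(c), product over all cells c of the Young diagram. For λ = (14, 4, 2), n = 20 boxes. Hook lengths by row (left-to-right, top-to-bottom): [16, 15, 13, 12, 10, 9, 8, 7, 6, 5, 4, 3, 2, 1]; [5, 4, 2, 1]; [2, 1]. Product of hooks = 10868981760000. So f^λ = 20! / 10868981760000 = 2432902008176640000 / 10868981760000 = 223839.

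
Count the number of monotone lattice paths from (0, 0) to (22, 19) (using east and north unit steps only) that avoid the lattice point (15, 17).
Number of paths = 224296652280

Total paths from (0, 0) to (22, 19): C(41, 22) = 244662670200. Paths through (15, 17): (paths (0, 0) → (15, 17)) × (paths (15, 17) → (22, 19)) = C(32, 15) · C(9, 7) = 565722720 · 36 = 20366017920. Avoidance count = 244662670200 − 20366017920 = 224296652280.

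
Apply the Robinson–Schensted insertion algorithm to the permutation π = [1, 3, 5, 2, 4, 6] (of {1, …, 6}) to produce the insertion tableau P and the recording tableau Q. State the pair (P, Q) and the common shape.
P = [1, 2, 4, 6] / [3, 5];  Q = [1, 2, 3, 6] / [4, 5];  common shape = (4, 2)

Row-insert the values π_1, π_2, … into P one at a time, bumping the leftmost entry strictly greater than the inserted value down to the next row. The recording tableau Q records, in position (i, j), the step at which that cell was added to P.
  Insert 1 (step 1): P = [1];  Q = [1]
  Insert 3 (step 2): P = [1, 3];  Q = [1, 2]
  Insert 5 (step 3): P = [1, 3, 5];  Q = [1, 2, 3]
  Insert 2 (step 4): P = [1, 2, 5] / [3];  Q = [1, 2, 3] / [4]
  Insert 4 (step 5): P = [1, 2, 4] / [3, 5];  Q = [1, 2, 3] / [4, 5]
  Insert 6 (step 6): P = [1, 2, 4, 6] / [3, 5];  Q = [1, 2, 3, 6] / [4, 5]
Final shape: (4, 2).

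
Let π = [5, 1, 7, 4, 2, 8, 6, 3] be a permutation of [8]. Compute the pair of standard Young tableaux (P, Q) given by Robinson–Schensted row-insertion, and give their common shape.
P = [1, 2, 3] / [4, 6, 8] / [5, 7];  Q = [1, 3, 6] / [2, 4, 7] / [5, 8];  common shape = (3, 3, 2)

Row-insert the values π_1, π_2, … into P one at a time, bumping the leftmost entry strictly greater than the inserted value down to the next row. The recording tableau Q records, in position (i, j), the step at which that cell was added to P.
  Insert 5 (step 1): P = [5];  Q = [1]
  Insert 1 (step 2): P = [1] / [5];  Q = [1] / [2]
  Insert 7 (step 3): P = [1, 7] / [5];  Q = [1, 3] / [2]
  Insert 4 (step 4): P = [1, 4] / [5, 7];  Q = [1, 3] / [2, 4]
  Insert 2 (step 5): P = [1, 2] / [4, 7] / [5];  Q = [1, 3] / [2, 4] / [5]
  Insert 8 (step 6): P = [1, 2, 8] / [4, 7] / [5];  Q = [1, 3, 6] / [2, 4] / [5]
  Insert 6 (step 7): P = [1, 2, 6] / [4, 7, 8] / [5];  Q = [1, 3, 6] / [2, 4, 7] / [5]
  Insert 3 (step 8): P = [1, 2, 3] / [4, 6, 8] / [5, 7];  Q = [1, 3, 6] / [2, 4, 7] / [5, 8]
Final shape: (3, 3, 2).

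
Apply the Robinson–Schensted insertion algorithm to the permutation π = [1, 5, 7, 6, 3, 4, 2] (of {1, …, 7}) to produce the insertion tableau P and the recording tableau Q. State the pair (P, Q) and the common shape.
P = [1, 2, 4] / [3, 6] / [5] / [7];  Q = [1, 2, 3] / [4, 6] / [5] / [7];  common shape = (3, 2, 1, 1)

Row-insert the values π_1, π_2, … into P one at a time, bumping the leftmost entry strictly greater than the inserted value down to the next row. The recording tableau Q records, in position (i, j), the step at which that cell was added to P.
  Insert 1 (step 1): P = [1];  Q = [1]
  Insert 5 (step 2): P = [1, 5];  Q = [1, 2]
  Insert 7 (step 3): P = [1, 5, 7];  Q = [1, 2, 3]
  Insert 6 (step 4): P = [1, 5, 6] / [7];  Q = [1, 2, 3] / [4]
  Insert 3 (step 5): P = [1, 3, 6] / [5] / [7];  Q = [1, 2, 3] / [4] / [5]
  Insert 4 (step 6): P = [1, 3, 4] / [5, 6] / [7];  Q = [1, 2, 3] / [4, 6] / [5]
  Insert 2 (step 7): P = [1, 2, 4] / [3, 6] / [5] / [7];  Q = [1, 2, 3] / [4, 6] / [5] / [7]
Final shape: (3, 2, 1, 1).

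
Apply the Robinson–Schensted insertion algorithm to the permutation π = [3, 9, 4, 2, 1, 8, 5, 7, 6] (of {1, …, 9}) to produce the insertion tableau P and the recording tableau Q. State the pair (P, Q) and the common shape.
P = [1, 4, 5, 6] / [2, 7] / [3, 8] / [9];  Q = [1, 2, 6, 8] / [3, 7] / [4, 9] / [5];  common shape = (4, 2, 2, 1)

Row-insert the values π_1, π_2, … into P one at a time, bumping the leftmost entry strictly greater than the inserted value down to the next row. The recording tableau Q records, in position (i, j), the step at which that cell was added to P.
  Insert 3 (step 1): P = [3];  Q = [1]
  Insert 9 (step 2): P = [3, 9];  Q = [1, 2]
  Insert 4 (step 3): P = [3, 4] / [9];  Q = [1, 2] / [3]
  Insert 2 (step 4): P = [2, 4] / [3] / [9];  Q = [1, 2] / [3] / [4]
  Insert 1 (step 5): P = [1, 4] / [2] / [3] / [9];  Q = [1, 2] / [3] / [4] / [5]
  Insert 8 (step 6): P = [1, 4, 8] / [2] / [3] / [9];  Q = [1, 2, 6] / [3] / [4] / [5]
  Insert 5 (step 7): P = [1, 4, 5] / [2, 8] / [3] / [9];  Q = [1, 2, 6] / [3, 7] / [4] / [5]
  Insert 7 (step 8): P = [1, 4, 5, 7] / [2, 8] / [3] / [9];  Q = [1, 2, 6, 8] / [3, 7] / [4] / [5]
  Insert 6 (step 9): P = [1, 4, 5, 6] / [2, 7] / [3, 8] / [9];  Q = [1, 2, 6, 8] / [3, 7] / [4, 9] / [5]
Final shape: (4, 2, 2, 1).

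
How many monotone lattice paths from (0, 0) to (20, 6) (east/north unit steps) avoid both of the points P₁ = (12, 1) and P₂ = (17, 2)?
Number of paths = 210244

Inclusion–exclusion. Total paths: C(26, 20) = 230230. Through P₁: C(13, 12)·C(13, 8) = 16731. Through P₂: C(19, 17)·C(7, 3) = 5985. Since P₁ is strictly southwest of P₂, a monotone path through both must visit P₁ then P₂; paths through both = C(13, 12)·C(6, 5)·C(7, 3) = 2730. Avoid both = 230230 − 16731 − 5985 + 2730 = 210244.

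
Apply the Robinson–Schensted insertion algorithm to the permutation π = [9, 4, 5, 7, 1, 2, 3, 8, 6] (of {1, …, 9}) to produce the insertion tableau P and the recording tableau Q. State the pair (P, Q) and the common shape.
P = [1, 2, 3, 6] / [4, 5, 7, 8] / [9];  Q = [1, 3, 4, 8] / [2, 6, 7, 9] / [5];  common shape = (4, 4, 1)

Row-insert the values π_1, π_2, … into P one at a time, bumping the leftmost entry strictly greater than the inserted value down to the next row. The recording tableau Q records, in position (i, j), the step at which that cell was added to P.
  Insert 9 (step 1): P = [9];  Q = [1]
  Insert 4 (step 2): P = [4] / [9];  Q = [1] / [2]
  Insert 5 (step 3): P = [4, 5] / [9];  Q = [1, 3] / [2]
  Insert 7 (step 4): P = [4, 5, 7] / [9];  Q = [1, 3, 4] / [2]
  Insert 1 (step 5): P = [1, 5, 7] / [4] / [9];  Q = [1, 3, 4] / [2] / [5]
  Insert 2 (step 6): P = [1, 2, 7] / [4, 5] / [9];  Q = [1, 3, 4] / [2, 6] / [5]
  Insert 3 (step 7): P = [1, 2, 3] / [4, 5, 7] / [9];  Q = [1, 3, 4] / [2, 6, 7] / [5]
  Insert 8 (step 8): P = [1, 2, 3, 8] / [4, 5, 7] / [9];  Q = [1, 3, 4, 8] / [2, 6, 7] / [5]
  Insert 6 (step 9): P = [1, 2, 3, 6] / [4, 5, 7, 8] / [9];  Q = [1, 3, 4, 8] / [2, 6, 7, 9] / [5]
Final shape: (4, 4, 1).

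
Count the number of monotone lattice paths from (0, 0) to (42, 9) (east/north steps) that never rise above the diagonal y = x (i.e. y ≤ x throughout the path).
Number of paths = 2405549300

By the reflection principle (André's argument), the number of monotone paths to (42, 9) with n ≤ m that never go above y = x is C(51, 42) − C(51, 43) = 3042312350 − 636763050 = 2405549300.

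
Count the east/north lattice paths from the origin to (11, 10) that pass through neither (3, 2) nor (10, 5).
Number of paths = 213198

Inclusion–exclusion. Total paths: C(21, 11) = 352716. Through P₁: C(5, 3)·C(16, 8) = 128700. Through P₂: C(15, 10)·C(6, 1) = 18018. Since P₁ is strictly southwest of P₂, a monotone path through both must visit P₁ then P₂; paths through both = C(5, 3)·C(10, 7)·C(6, 1) = 7200. Avoid both = 352716 − 128700 − 18018 + 7200 = 213198.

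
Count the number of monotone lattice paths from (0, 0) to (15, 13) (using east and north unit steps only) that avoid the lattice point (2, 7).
Number of paths = 36465408

Total paths from (0, 0) to (15, 13): C(28, 15) = 37442160. Paths through (2, 7): (paths (0, 0) → (2, 7)) × (paths (2, 7) → (15, 13)) = C(9, 2) · C(19, 13) = 36 · 27132 = 976752. Avoidance count = 37442160 − 976752 = 36465408.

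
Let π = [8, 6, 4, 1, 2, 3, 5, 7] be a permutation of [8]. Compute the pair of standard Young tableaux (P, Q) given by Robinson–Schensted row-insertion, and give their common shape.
P = [1, 2, 3, 5, 7] / [4] / [6] / [8];  Q = [1, 5, 6, 7, 8] / [2] / [3] / [4];  common shape = (5, 1, 1, 1)

Row-insert the values π_1, π_2, … into P one at a time, bumping the leftmost entry strictly greater than the inserted value down to the next row. The recording tableau Q records, in position (i, j), the step at which that cell was added to P.
  Insert 8 (step 1): P = [8];  Q = [1]
  Insert 6 (step 2): P = [6] / [8];  Q = [1] / [2]
  Insert 4 (step 3): P = [4] / [6] / [8];  Q = [1] / [2] / [3]
  Insert 1 (step 4): P = [1] / [4] / [6] / [8];  Q = [1] / [2] / [3] / [4]
  Insert 2 (step 5): P = [1, 2] / [4] / [6] / [8];  Q = [1, 5] / [2] / [3] / [4]
  Insert 3 (step 6): P = [1, 2, 3] / [4] / [6] / [8];  Q = [1, 5, 6] / [2] / [3] / [4]
  Insert 5 (step 7): P = [1, 2, 3, 5] / [4] / [6] / [8];  Q = [1, 5, 6, 7] / [2] / [3] / [4]
  Insert 7 (step 8): P = [1, 2, 3, 5, 7] / [4] / [6] / [8];  Q = [1, 5, 6, 7, 8] / [2] / [3] / [4]
Final shape: (5, 1, 1, 1).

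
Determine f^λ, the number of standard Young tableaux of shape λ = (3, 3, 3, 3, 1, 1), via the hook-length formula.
# SYT of shape (3, 3, 3, 3, 1, 1) = 9009

Hook-length formula: f^λ = n! / Π hook(c), product over all cells c of the Young diagram. For λ = (3, 3, 3, 3, 1, 1), n = 14 boxes. Hook lengths by row (left-to-right, top-to-bottom): [8, 5, 4]; [7, 4, 3]; [6, 3, 2]; [5, 2, 1]; [2]; [1]. Product of hooks = 9676800. So f^λ = 14! / 9676800 = 87178291200 / 9676800 = 9009.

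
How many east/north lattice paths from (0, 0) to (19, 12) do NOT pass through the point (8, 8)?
Number of paths = 123552975

Total paths from (0, 0) to (19, 12): C(31, 19) = 141120525. Paths through (8, 8): (paths (0, 0) → (8, 8)) × (paths (8, 8) → (19, 12)) = C(16, 8) · C(15, 11) = 12870 · 1365 = 17567550. Avoidance count = 141120525 − 17567550 = 123552975.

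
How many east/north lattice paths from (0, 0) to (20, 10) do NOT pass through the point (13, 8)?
Number of paths = 22719375

Total paths from (0, 0) to (20, 10): C(30, 20) = 30045015. Paths through (13, 8): (paths (0, 0) → (13, 8)) × (paths (13, 8) → (20, 10)) = C(21, 13) · C(9, 7) = 203490 · 36 = 7325640. Avoidance count = 30045015 − 7325640 = 22719375.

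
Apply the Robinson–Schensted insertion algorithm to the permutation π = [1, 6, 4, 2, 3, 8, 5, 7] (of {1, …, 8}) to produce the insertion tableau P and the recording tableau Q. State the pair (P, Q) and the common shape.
P = [1, 2, 3, 5, 7] / [4, 8] / [6];  Q = [1, 2, 5, 6, 8] / [3, 7] / [4];  common shape = (5, 2, 1)

Row-insert the values π_1, π_2, … into P one at a time, bumping the leftmost entry strictly greater than the inserted value down to the next row. The recording tableau Q records, in position (i, j), the step at which that cell was added to P.
  Insert 1 (step 1): P = [1];  Q = [1]
  Insert 6 (step 2): P = [1, 6];  Q = [1, 2]
  Insert 4 (step 3): P = [1, 4] / [6];  Q = [1, 2] / [3]
  Insert 2 (step 4): P = [1, 2] / [4] / [6];  Q = [1, 2] / [3] / [4]
  Insert 3 (step 5): P = [1, 2, 3] / [4] / [6];  Q = [1, 2, 5] / [3] / [4]
  Insert 8 (step 6): P = [1, 2, 3, 8] / [4] / [6];  Q = [1, 2, 5, 6] / [3] / [4]
  Insert 5 (step 7): P = [1, 2, 3, 5] / [4, 8] / [6];  Q = [1, 2, 5, 6] / [3, 7] / [4]
  Insert 7 (step 8): P = [1, 2, 3, 5, 7] / [4, 8] / [6];  Q = [1, 2, 5, 6, 8] / [3, 7] / [4]
Final shape: (5, 2, 1).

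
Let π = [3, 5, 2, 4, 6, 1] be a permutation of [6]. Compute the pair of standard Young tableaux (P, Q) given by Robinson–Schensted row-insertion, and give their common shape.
P = [1, 4, 6] / [2, 5] / [3];  Q = [1, 2, 5] / [3, 4] / [6];  common shape = (3, 2, 1)

Row-insert the values π_1, π_2, … into P one at a time, bumping the leftmost entry strictly greater than the inserted value down to the next row. The recording tableau Q records, in position (i, j), the step at which that cell was added to P.
  Insert 3 (step 1): P = [3];  Q = [1]
  Insert 5 (step 2): P = [3, 5];  Q = [1, 2]
  Insert 2 (step 3): P = [2, 5] / [3];  Q = [1, 2] / [3]
  Insert 4 (step 4): P = [2, 4] / [3, 5];  Q = [1, 2] / [3, 4]
  Insert 6 (step 5): P = [2, 4, 6] / [3, 5];  Q = [1, 2, 5] / [3, 4]
  Insert 1 (step 6): P = [1, 4, 6] / [2, 5] / [3];  Q = [1, 2, 5] / [3, 4] / [6]
Final shape: (3, 2, 1).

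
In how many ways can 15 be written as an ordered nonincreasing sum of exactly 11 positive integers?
p(15, 11 parts) = 5

Partitions of n into exactly k parts ↔ partitions of n − k into at most k parts (subtract 1 from each part). For n = 15, k = 11, the partitions are: 5+1+1+1+1+1+1+1+1+1+1, 4+2+1+1+1+1+1+1+1+1+1, 3+3+1+1+1+1+1+1+1+1+1, 3+2+2+1+1+1+1+1+1+1+1, 2+2+2+2+1+1+1+1+1+1+1. Count = 5.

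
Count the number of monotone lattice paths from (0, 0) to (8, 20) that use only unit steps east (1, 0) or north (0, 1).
Number of paths = 3108105

A monotone lattice path from (0, 0) to (8, 20) consists of 8 east steps and 20 north steps in some order, so it is determined by which 8 of the 28 steps are east. The count is C(28, 8) = 3108105.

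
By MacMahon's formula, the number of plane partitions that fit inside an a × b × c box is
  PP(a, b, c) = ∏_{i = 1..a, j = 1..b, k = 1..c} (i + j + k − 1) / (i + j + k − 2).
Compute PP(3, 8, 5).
PP(3, 8, 5) = 61408347

Evaluate the triple product over i = 1..3, j = 1..8, k = 1..5. The factors are (2/1) · (3/2) · (4/3) · (5/4) · (6/5) · (3/2) · (4/3) · (5/4) · … (120 factors total). The numerators and denominators telescope so the product is an integer; carrying out the multiplication exactly gives PP(3, 8, 5) = 61408347.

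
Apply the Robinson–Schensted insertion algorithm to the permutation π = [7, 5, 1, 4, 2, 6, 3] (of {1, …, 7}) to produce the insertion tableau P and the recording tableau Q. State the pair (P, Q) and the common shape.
P = [1, 2, 3] / [4, 6] / [5] / [7];  Q = [1, 4, 6] / [2, 7] / [3] / [5];  common shape = (3, 2, 1, 1)

Row-insert the values π_1, π_2, … into P one at a time, bumping the leftmost entry strictly greater than the inserted value down to the next row. The recording tableau Q records, in position (i, j), the step at which that cell was added to P.
  Insert 7 (step 1): P = [7];  Q = [1]
  Insert 5 (step 2): P = [5] / [7];  Q = [1] / [2]
  Insert 1 (step 3): P = [1] / [5] / [7];  Q = [1] / [2] / [3]
  Insert 4 (step 4): P = [1, 4] / [5] / [7];  Q = [1, 4] / [2] / [3]
  Insert 2 (step 5): P = [1, 2] / [4] / [5] / [7];  Q = [1, 4] / [2] / [3] / [5]
  Insert 6 (step 6): P = [1, 2, 6] / [4] / [5] / [7];  Q = [1, 4, 6] / [2] / [3] / [5]
  Insert 3 (step 7): P = [1, 2, 3] / [4, 6] / [5] / [7];  Q = [1, 4, 6] / [2, 7] / [3] / [5]
Final shape: (3, 2, 1, 1).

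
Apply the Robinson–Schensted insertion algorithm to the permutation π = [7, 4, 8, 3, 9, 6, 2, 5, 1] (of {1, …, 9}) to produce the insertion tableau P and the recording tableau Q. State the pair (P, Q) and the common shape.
P = [1, 5, 9] / [2, 6] / [3, 8] / [4] / [7];  Q = [1, 3, 5] / [2, 6] / [4, 8] / [7] / [9];  common shape = (3, 2, 2, 1, 1)

Row-insert the values π_1, π_2, … into P one at a time, bumping the leftmost entry strictly greater than the inserted value down to the next row. The recording tableau Q records, in position (i, j), the step at which that cell was added to P.
  Insert 7 (step 1): P = [7];  Q = [1]
  Insert 4 (step 2): P = [4] / [7];  Q = [1] / [2]
  Insert 8 (step 3): P = [4, 8] / [7];  Q = [1, 3] / [2]
  Insert 3 (step 4): P = [3, 8] / [4] / [7];  Q = [1, 3] / [2] / [4]
  Insert 9 (step 5): P = [3, 8, 9] / [4] / [7];  Q = [1, 3, 5] / [2] / [4]
  Insert 6 (step 6): P = [3, 6, 9] / [4, 8] / [7];  Q = [1, 3, 5] / [2, 6] / [4]
  Insert 2 (step 7): P = [2, 6, 9] / [3, 8] / [4] / [7];  Q = [1, 3, 5] / [2, 6] / [4] / [7]
  Insert 5 (step 8): P = [2, 5, 9] / [3, 6] / [4, 8] / [7];  Q = [1, 3, 5] / [2, 6] / [4, 8] / [7]
  Insert 1 (step 9): P = [1, 5, 9] / [2, 6] / [3, 8] / [4] / [7];  Q = [1, 3, 5] / [2, 6] / [4, 8] / [7] / [9]
Final shape: (3, 2, 2, 1, 1).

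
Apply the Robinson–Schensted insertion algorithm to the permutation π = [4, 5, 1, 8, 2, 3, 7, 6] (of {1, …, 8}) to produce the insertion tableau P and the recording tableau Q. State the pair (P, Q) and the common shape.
P = [1, 2, 3, 6] / [4, 5, 7] / [8];  Q = [1, 2, 4, 7] / [3, 5, 6] / [8];  common shape = (4, 3, 1)

Row-insert the values π_1, π_2, … into P one at a time, bumping the leftmost entry strictly greater than the inserted value down to the next row. The recording tableau Q records, in position (i, j), the step at which that cell was added to P.
  Insert 4 (step 1): P = [4];  Q = [1]
  Insert 5 (step 2): P = [4, 5];  Q = [1, 2]
  Insert 1 (step 3): P = [1, 5] / [4];  Q = [1, 2] / [3]
  Insert 8 (step 4): P = [1, 5, 8] / [4];  Q = [1, 2, 4] / [3]
  Insert 2 (step 5): P = [1, 2, 8] / [4, 5];  Q = [1, 2, 4] / [3, 5]
  Insert 3 (step 6): P = [1, 2, 3] / [4, 5, 8];  Q = [1, 2, 4] / [3, 5, 6]
  Insert 7 (step 7): P = [1, 2, 3, 7] / [4, 5, 8];  Q = [1, 2, 4, 7] / [3, 5, 6]
  Insert 6 (step 8): P = [1, 2, 3, 6] / [4, 5, 7] / [8];  Q = [1, 2, 4, 7] / [3, 5, 6] / [8]
Final shape: (4, 3, 1).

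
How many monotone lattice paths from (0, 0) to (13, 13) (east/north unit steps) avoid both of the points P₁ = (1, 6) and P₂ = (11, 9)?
Number of paths = 7558514

Inclusion–exclusion. Total paths: C(26, 13) = 10400600. Through P₁: C(7, 1)·C(19, 12) = 352716. Through P₂: C(20, 11)·C(6, 2) = 2519400. Since P₁ is strictly southwest of P₂, a monotone path through both must visit P₁ then P₂; paths through both = C(7, 1)·C(13, 10)·C(6, 2) = 30030. Avoid both = 10400600 − 352716 − 2519400 + 30030 = 7558514.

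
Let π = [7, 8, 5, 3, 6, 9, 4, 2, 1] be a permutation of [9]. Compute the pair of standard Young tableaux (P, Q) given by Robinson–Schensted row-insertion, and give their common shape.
P = [1, 4, 9] / [2, 6] / [3, 8] / [5] / [7];  Q = [1, 2, 6] / [3, 5] / [4, 7] / [8] / [9];  common shape = (3, 2, 2, 1, 1)

Row-insert the values π_1, π_2, … into P one at a time, bumping the leftmost entry strictly greater than the inserted value down to the next row. The recording tableau Q records, in position (i, j), the step at which that cell was added to P.
  Insert 7 (step 1): P = [7];  Q = [1]
  Insert 8 (step 2): P = [7, 8];  Q = [1, 2]
  Insert 5 (step 3): P = [5, 8] / [7];  Q = [1, 2] / [3]
  Insert 3 (step 4): P = [3, 8] / [5] / [7];  Q = [1, 2] / [3] / [4]
  Insert 6 (step 5): P = [3, 6] / [5, 8] / [7];  Q = [1, 2] / [3, 5] / [4]
  Insert 9 (step 6): P = [3, 6, 9] / [5, 8] / [7];  Q = [1, 2, 6] / [3, 5] / [4]
  Insert 4 (step 7): P = [3, 4, 9] / [5, 6] / [7, 8];  Q = [1, 2, 6] / [3, 5] / [4, 7]
  Insert 2 (step 8): P = [2, 4, 9] / [3, 6] / [5, 8] / [7];  Q = [1, 2, 6] / [3, 5] / [4, 7] / [8]
  Insert 1 (step 9): P = [1, 4, 9] / [2, 6] / [3, 8] / [5] / [7];  Q = [1, 2, 6] / [3, 5] / [4, 7] / [8] / [9]
Final shape: (3, 2, 2, 1, 1).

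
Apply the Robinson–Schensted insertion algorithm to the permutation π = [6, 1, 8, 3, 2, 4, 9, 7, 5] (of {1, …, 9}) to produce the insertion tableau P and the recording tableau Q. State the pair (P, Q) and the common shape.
P = [1, 2, 4, 5] / [3, 7, 9] / [6, 8];  Q = [1, 3, 6, 7] / [2, 4, 8] / [5, 9];  common shape = (4, 3, 2)

Row-insert the values π_1, π_2, … into P one at a time, bumping the leftmost entry strictly greater than the inserted value down to the next row. The recording tableau Q records, in position (i, j), the step at which that cell was added to P.
  Insert 6 (step 1): P = [6];  Q = [1]
  Insert 1 (step 2): P = [1] / [6];  Q = [1] / [2]
  Insert 8 (step 3): P = [1, 8] / [6];  Q = [1, 3] / [2]
  Insert 3 (step 4): P = [1, 3] / [6, 8];  Q = [1, 3] / [2, 4]
  Insert 2 (step 5): P = [1, 2] / [3, 8] / [6];  Q = [1, 3] / [2, 4] / [5]
  Insert 4 (step 6): P = [1, 2, 4] / [3, 8] / [6];  Q = [1, 3, 6] / [2, 4] / [5]
  Insert 9 (step 7): P = [1, 2, 4, 9] / [3, 8] / [6];  Q = [1, 3, 6, 7] / [2, 4] / [5]
  Insert 7 (step 8): P = [1, 2, 4, 7] / [3, 8, 9] / [6];  Q = [1, 3, 6, 7] / [2, 4, 8] / [5]
  Insert 5 (step 9): P = [1, 2, 4, 5] / [3, 7, 9] / [6, 8];  Q = [1, 3, 6, 7] / [2, 4, 8] / [5, 9]
Final shape: (4, 3, 2).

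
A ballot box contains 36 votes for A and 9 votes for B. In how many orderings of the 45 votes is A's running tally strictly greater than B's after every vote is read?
Strict-lead orderings = 531697881

Total orderings of the 45 votes with 36 for A: C(45, 36) = 886163135. By the Bertrand ballot formula (Cycle Lemma / reflection principle), the number of orderings in which A is strictly ahead of B throughout is (p − q)/(p + q) · C(p + q, p) = (36 − 9)/(36 + 9) · 886163135 = 531697881.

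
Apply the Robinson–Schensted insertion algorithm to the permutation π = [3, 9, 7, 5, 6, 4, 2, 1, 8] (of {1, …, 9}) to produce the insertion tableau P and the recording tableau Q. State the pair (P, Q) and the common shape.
P = [1, 4, 6, 8] / [2] / [3] / [5] / [7] / [9];  Q = [1, 2, 5, 9] / [3] / [4] / [6] / [7] / [8];  common shape = (4, 1, 1, 1, 1, 1)

Row-insert the values π_1, π_2, … into P one at a time, bumping the leftmost entry strictly greater than the inserted value down to the next row. The recording tableau Q records, in position (i, j), the step at which that cell was added to P.
  Insert 3 (step 1): P = [3];  Q = [1]
  Insert 9 (step 2): P = [3, 9];  Q = [1, 2]
  Insert 7 (step 3): P = [3, 7] / [9];  Q = [1, 2] / [3]
  Insert 5 (step 4): P = [3, 5] / [7] / [9];  Q = [1, 2] / [3] / [4]
  Insert 6 (step 5): P = [3, 5, 6] / [7] / [9];  Q = [1, 2, 5] / [3] / [4]
  Insert 4 (step 6): P = [3, 4, 6] / [5] / [7] / [9];  Q = [1, 2, 5] / [3] / [4] / [6]
  Insert 2 (step 7): P = [2, 4, 6] / [3] / [5] / [7] / [9];  Q = [1, 2, 5] / [3] / [4] / [6] / [7]
  Insert 1 (step 8): P = [1, 4, 6] / [2] / [3] / [5] / [7] / [9];  Q = [1, 2, 5] / [3] / [4] / [6] / [7] / [8]
  Insert 8 (step 9): P = [1, 4, 6, 8] / [2] / [3] / [5] / [7] / [9];  Q = [1, 2, 5, 9] / [3] / [4] / [6] / [7] / [8]
Final shape: (4, 1, 1, 1, 1, 1).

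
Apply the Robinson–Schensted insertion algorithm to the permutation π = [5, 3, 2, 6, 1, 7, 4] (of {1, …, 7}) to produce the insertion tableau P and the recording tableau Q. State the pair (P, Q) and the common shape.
P = [1, 4, 7] / [2, 6] / [3] / [5];  Q = [1, 4, 6] / [2, 7] / [3] / [5];  common shape = (3, 2, 1, 1)

Row-insert the values π_1, π_2, … into P one at a time, bumping the leftmost entry strictly greater than the inserted value down to the next row. The recording tableau Q records, in position (i, j), the step at which that cell was added to P.
  Insert 5 (step 1): P = [5];  Q = [1]
  Insert 3 (step 2): P = [3] / [5];  Q = [1] / [2]
  Insert 2 (step 3): P = [2] / [3] / [5];  Q = [1] / [2] / [3]
  Insert 6 (step 4): P = [2, 6] / [3] / [5];  Q = [1, 4] / [2] / [3]
  Insert 1 (step 5): P = [1, 6] / [2] / [3] / [5];  Q = [1, 4] / [2] / [3] / [5]
  Insert 7 (step 6): P = [1, 6, 7] / [2] / [3] / [5];  Q = [1, 4, 6] / [2] / [3] / [5]
  Insert 4 (step 7): P = [1, 4, 7] / [2, 6] / [3] / [5];  Q = [1, 4, 6] / [2, 7] / [3] / [5]
Final shape: (3, 2, 1, 1).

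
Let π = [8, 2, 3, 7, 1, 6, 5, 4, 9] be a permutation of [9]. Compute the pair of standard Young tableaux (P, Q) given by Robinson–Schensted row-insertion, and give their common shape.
P = [1, 3, 4, 9] / [2, 5] / [6] / [7] / [8];  Q = [1, 3, 4, 9] / [2, 6] / [5] / [7] / [8];  common shape = (4, 2, 1, 1, 1)

Row-insert the values π_1, π_2, … into P one at a time, bumping the leftmost entry strictly greater than the inserted value down to the next row. The recording tableau Q records, in position (i, j), the step at which that cell was added to P.
  Insert 8 (step 1): P = [8];  Q = [1]
  Insert 2 (step 2): P = [2] / [8];  Q = [1] / [2]
  Insert 3 (step 3): P = [2, 3] / [8];  Q = [1, 3] / [2]
  Insert 7 (step 4): P = [2, 3, 7] / [8];  Q = [1, 3, 4] / [2]
  Insert 1 (step 5): P = [1, 3, 7] / [2] / [8];  Q = [1, 3, 4] / [2] / [5]
  Insert 6 (step 6): P = [1, 3, 6] / [2, 7] / [8];  Q = [1, 3, 4] / [2, 6] / [5]
  Insert 5 (step 7): P = [1, 3, 5] / [2, 6] / [7] / [8];  Q = [1, 3, 4] / [2, 6] / [5] / [7]
  Insert 4 (step 8): P = [1, 3, 4] / [2, 5] / [6] / [7] / [8];  Q = [1, 3, 4] / [2, 6] / [5] / [7] / [8]
  Insert 9 (step 9): P = [1, 3, 4, 9] / [2, 5] / [6] / [7] / [8];  Q = [1, 3, 4, 9] / [2, 6] / [5] / [7] / [8]
Final shape: (4, 2, 1, 1, 1).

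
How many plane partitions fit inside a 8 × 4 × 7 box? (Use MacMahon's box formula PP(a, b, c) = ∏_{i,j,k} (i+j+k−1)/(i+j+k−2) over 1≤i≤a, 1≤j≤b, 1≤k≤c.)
PP(8, 4, 7) = 1318349483880

Evaluate the triple product over i = 1..8, j = 1..4, k = 1..7. The factors are (2/1) · (3/2) · (4/3) · (5/4) · (6/5) · (7/6) · (8/7) · (3/2) · … (224 factors total). The numerators and denominators telescope so the product is an integer; carrying out the multiplication exactly gives PP(8, 4, 7) = 1318349483880.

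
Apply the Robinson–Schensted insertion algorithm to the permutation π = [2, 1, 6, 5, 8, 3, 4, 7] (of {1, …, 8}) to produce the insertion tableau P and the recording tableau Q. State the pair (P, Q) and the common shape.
P = [1, 3, 4, 7] / [2, 5, 8] / [6];  Q = [1, 3, 5, 8] / [2, 4, 7] / [6];  common shape = (4, 3, 1)

Row-insert the values π_1, π_2, … into P one at a time, bumping the leftmost entry strictly greater than the inserted value down to the next row. The recording tableau Q records, in position (i, j), the step at which that cell was added to P.
  Insert 2 (step 1): P = [2];  Q = [1]
  Insert 1 (step 2): P = [1] / [2];  Q = [1] / [2]
  Insert 6 (step 3): P = [1, 6] / [2];  Q = [1, 3] / [2]
  Insert 5 (step 4): P = [1, 5] / [2, 6];  Q = [1, 3] / [2, 4]
  Insert 8 (step 5): P = [1, 5, 8] / [2, 6];  Q = [1, 3, 5] / [2, 4]
  Insert 3 (step 6): P = [1, 3, 8] / [2, 5] / [6];  Q = [1, 3, 5] / [2, 4] / [6]
  Insert 4 (step 7): P = [1, 3, 4] / [2, 5, 8] / [6];  Q = [1, 3, 5] / [2, 4, 7] / [6]
  Insert 7 (step 8): P = [1, 3, 4, 7] / [2, 5, 8] / [6];  Q = [1, 3, 5, 8] / [2, 4, 7] / [6]
Final shape: (4, 3, 1).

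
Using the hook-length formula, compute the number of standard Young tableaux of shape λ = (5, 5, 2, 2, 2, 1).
# SYT of shape (5, 5, 2, 2, 2, 1) = 1361360

Hook-length formula: f^λ = n! / Π hook(c), product over all cells c of the Young diagram. For λ = (5, 5, 2, 2, 2, 1), n = 17 boxes. Hook lengths by row (left-to-right, top-to-bottom): [10, 8, 4, 3, 2]; [9, 7, 3, 2, 1]; [5, 3]; [4, 2]; [3, 1]; [1]. Product of hooks = 261273600. So f^λ = 17! / 261273600 = 355687428096000 / 261273600 = 1361360.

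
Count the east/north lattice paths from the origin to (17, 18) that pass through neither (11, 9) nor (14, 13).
Number of paths = 2902864650

Inclusion–exclusion. Total paths: C(35, 17) = 4537567650. Through P₁: C(20, 11)·C(15, 6) = 840639800. Through P₂: C(27, 14)·C(8, 3) = 1123264800. Since P₁ is strictly southwest of P₂, a monotone path through both must visit P₁ then P₂; paths through both = C(20, 11)·C(7, 3)·C(8, 3) = 329201600. Avoid both = 4537567650 − 840639800 − 1123264800 + 329201600 = 2902864650.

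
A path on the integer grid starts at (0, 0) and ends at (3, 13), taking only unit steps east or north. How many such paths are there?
Number of paths = 560

A monotone lattice path from (0, 0) to (3, 13) consists of 3 east steps and 13 north steps in some order, so it is determined by which 3 of the 16 steps are east. The count is C(16, 3) = 560.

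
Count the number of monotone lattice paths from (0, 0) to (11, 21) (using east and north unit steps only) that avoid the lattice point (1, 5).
Number of paths = 97154070

Total paths from (0, 0) to (11, 21): C(32, 11) = 129024480. Paths through (1, 5): (paths (0, 0) → (1, 5)) × (paths (1, 5) → (11, 21)) = C(6, 1) · C(26, 10) = 6 · 5311735 = 31870410. Avoidance count = 129024480 − 31870410 = 97154070.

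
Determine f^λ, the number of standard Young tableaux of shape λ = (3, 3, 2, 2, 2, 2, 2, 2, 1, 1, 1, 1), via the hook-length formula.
# SYT of shape (3, 3, 2, 2, 2, 2, 2, 2, 1, 1, 1, 1) = 7461300

Hook-length formula: f^λ = n! / Π hook(c), product over all cells c of the Young diagram. For λ = (3, 3, 2, 2, 2, 2, 2, 2, 1, 1, 1, 1), n = 22 boxes. Hook lengths by row (left-to-right, top-to-bottom): [14, 9, 2]; [13, 8, 1]; [11, 6]; [10, 5]; [9, 4]; [8, 3]; [7, 2]; [6, 1]; [4]; [3]; [2]; [1]. Product of hooks = 150644087193600. So f^λ = 22! / 150644087193600 = 1124000727777607680000 / 150644087193600 = 7461300.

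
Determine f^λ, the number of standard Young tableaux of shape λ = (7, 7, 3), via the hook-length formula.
# SYT of shape (7, 7, 3) = 121550

Hook-length formula: f^λ = n! / Π hook(c), product over all cells c of the Young diagram. For λ = (7, 7, 3), n = 17 boxes. Hook lengths by row (left-to-right, top-to-bottom): [9, 8, 7, 5, 4, 3, 2]; [8, 7, 6, 4, 3, 2, 1]; [3, 2, 1]. Product of hooks = 2926264320. So f^λ = 17! / 2926264320 = 355687428096000 / 2926264320 = 121550.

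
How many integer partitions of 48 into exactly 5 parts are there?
p(48, 5 parts) = 2233

Partitions of n into exactly k parts are in bijection with partitions of n − k into at most k parts (subtract 1 from each part). So p(48, exactly 5) = p(43, parts ≤ 5). Computing via the recurrence p(m, j) = p(m, j−1) + p(m−j, j) gives 2233.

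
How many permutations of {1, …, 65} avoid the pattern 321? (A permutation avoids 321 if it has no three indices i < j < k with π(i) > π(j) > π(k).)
C_65 = 1440418573150919668872489894243865350

These 321-avoiding permutations are counted by the Catalan number C_n = (1/(n + 1)) · C(2n, n). For n = 65: C_65 = (1/66) · C(130, 65) = 95067625827960698145584333020095113100/66 = 1440418573150919668872489894243865350.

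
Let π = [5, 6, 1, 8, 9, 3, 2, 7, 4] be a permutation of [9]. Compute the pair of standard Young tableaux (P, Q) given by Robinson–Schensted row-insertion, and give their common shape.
P = [1, 2, 4, 9] / [3, 6, 7] / [5, 8];  Q = [1, 2, 4, 5] / [3, 6, 8] / [7, 9];  common shape = (4, 3, 2)

Row-insert the values π_1, π_2, … into P one at a time, bumping the leftmost entry strictly greater than the inserted value down to the next row. The recording tableau Q records, in position (i, j), the step at which that cell was added to P.
  Insert 5 (step 1): P = [5];  Q = [1]
  Insert 6 (step 2): P = [5, 6];  Q = [1, 2]
  Insert 1 (step 3): P = [1, 6] / [5];  Q = [1, 2] / [3]
  Insert 8 (step 4): P = [1, 6, 8] / [5];  Q = [1, 2, 4] / [3]
  Insert 9 (step 5): P = [1, 6, 8, 9] / [5];  Q = [1, 2, 4, 5] / [3]
  Insert 3 (step 6): P = [1, 3, 8, 9] / [5, 6];  Q = [1, 2, 4, 5] / [3, 6]
  Insert 2 (step 7): P = [1, 2, 8, 9] / [3, 6] / [5];  Q = [1, 2, 4, 5] / [3, 6] / [7]
  Insert 7 (step 8): P = [1, 2, 7, 9] / [3, 6, 8] / [5];  Q = [1, 2, 4, 5] / [3, 6, 8] / [7]
  Insert 4 (step 9): P = [1, 2, 4, 9] / [3, 6, 7] / [5, 8];  Q = [1, 2, 4, 5] / [3, 6, 8] / [7, 9]
Final shape: (4, 3, 2).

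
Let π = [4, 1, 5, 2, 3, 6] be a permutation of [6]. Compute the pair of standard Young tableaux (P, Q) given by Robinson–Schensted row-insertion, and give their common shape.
P = [1, 2, 3, 6] / [4, 5];  Q = [1, 3, 5, 6] / [2, 4];  common shape = (4, 2)

Row-insert the values π_1, π_2, … into P one at a time, bumping the leftmost entry strictly greater than the inserted value down to the next row. The recording tableau Q records, in position (i, j), the step at which that cell was added to P.
  Insert 4 (step 1): P = [4];  Q = [1]
  Insert 1 (step 2): P = [1] / [4];  Q = [1] / [2]
  Insert 5 (step 3): P = [1, 5] / [4];  Q = [1, 3] / [2]
  Insert 2 (step 4): P = [1, 2] / [4, 5];  Q = [1, 3] / [2, 4]
  Insert 3 (step 5): P = [1, 2, 3] / [4, 5];  Q = [1, 3, 5] / [2, 4]
  Insert 6 (step 6): P = [1, 2, 3, 6] / [4, 5];  Q = [1, 3, 5, 6] / [2, 4]
Final shape: (4, 2).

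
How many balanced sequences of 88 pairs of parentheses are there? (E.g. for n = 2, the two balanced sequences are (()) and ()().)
C_88 = 64633260585762914370496637486146181462681535261000

These balanced parentheses are counted by the Catalan number C_n = (1/(n + 1)) · C(2n, n). For n = 88: C_88 = (1/89) · C(176, 88) = 5752360192132899378974200736267010150178656638229000/89 = 64633260585762914370496637486146181462681535261000.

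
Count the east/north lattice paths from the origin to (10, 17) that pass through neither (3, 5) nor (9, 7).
Number of paths = 5505965

Inclusion–exclusion. Total paths: C(27, 10) = 8436285. Through P₁: C(8, 3)·C(19, 7) = 2821728. Through P₂: C(16, 9)·C(11, 1) = 125840. Since P₁ is strictly southwest of P₂, a monotone path through both must visit P₁ then P₂; paths through both = C(8, 3)·C(8, 6)·C(11, 1) = 17248. Avoid both = 8436285 − 2821728 − 125840 + 17248 = 5505965.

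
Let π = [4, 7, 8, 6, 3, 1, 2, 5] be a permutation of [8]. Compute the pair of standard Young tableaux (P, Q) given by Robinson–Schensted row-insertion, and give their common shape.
P = [1, 2, 5] / [3, 6, 8] / [4] / [7];  Q = [1, 2, 3] / [4, 7, 8] / [5] / [6];  common shape = (3, 3, 1, 1)

Row-insert the values π_1, π_2, … into P one at a time, bumping the leftmost entry strictly greater than the inserted value down to the next row. The recording tableau Q records, in position (i, j), the step at which that cell was added to P.
  Insert 4 (step 1): P = [4];  Q = [1]
  Insert 7 (step 2): P = [4, 7];  Q = [1, 2]
  Insert 8 (step 3): P = [4, 7, 8];  Q = [1, 2, 3]
  Insert 6 (step 4): P = [4, 6, 8] / [7];  Q = [1, 2, 3] / [4]
  Insert 3 (step 5): P = [3, 6, 8] / [4] / [7];  Q = [1, 2, 3] / [4] / [5]
  Insert 1 (step 6): P = [1, 6, 8] / [3] / [4] / [7];  Q = [1, 2, 3] / [4] / [5] / [6]
  Insert 2 (step 7): P = [1, 2, 8] / [3, 6] / [4] / [7];  Q = [1, 2, 3] / [4, 7] / [5] / [6]
  Insert 5 (step 8): P = [1, 2, 5] / [3, 6, 8] / [4] / [7];  Q = [1, 2, 3] / [4, 7, 8] / [5] / [6]
Final shape: (3, 3, 1, 1).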